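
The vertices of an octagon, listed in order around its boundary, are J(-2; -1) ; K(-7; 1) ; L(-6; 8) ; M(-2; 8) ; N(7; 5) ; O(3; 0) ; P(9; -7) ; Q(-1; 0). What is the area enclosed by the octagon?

Apply Gauss's area formula: 2A = Σ (x_i·y_{i+1} − x_{i+1}·y_i), indices taken mod 8.
Σ = (-9) + (-50) + (-32) + (-66) + (-15) + (-21) + (-7) + (1) = -199
Area = |Σ|/2 = 99.5.

99.5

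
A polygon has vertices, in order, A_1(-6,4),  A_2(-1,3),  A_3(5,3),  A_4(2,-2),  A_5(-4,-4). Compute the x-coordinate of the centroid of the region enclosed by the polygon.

-173/156

Apply Gauss's area formula. First the cross-terms c_i = x_i·y_{i+1} − x_{i+1}·y_i:
  -14, -18, -16, -16, -40  ⇒  2A = -104, A = -52.
Then Σ (x_i + x_{i+1})·c_i = 346, so x̄ = 346 / (6·(-52)) = -173/156.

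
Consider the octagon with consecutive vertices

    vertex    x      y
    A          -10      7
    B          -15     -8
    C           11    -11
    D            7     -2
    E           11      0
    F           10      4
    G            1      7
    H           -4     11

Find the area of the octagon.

Apply the surveyor's formula: 2A = Σ (x_i·y_{i+1} − x_{i+1}·y_i), indices taken mod 8.
Cross-terms: 185, 253, 55, 22, 44, 66, 39, 82  ⇒  Σ = 746
Area = |Σ|/2 = 373.

373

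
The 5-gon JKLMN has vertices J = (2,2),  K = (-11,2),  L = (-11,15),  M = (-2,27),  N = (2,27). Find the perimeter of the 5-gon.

70

|JK| = √((-13)² + (0)²) = √169 = 13
|KL| = √((0)² + (13)²) = √169 = 13
|LM| = √((9)² + (12)²) = √225 = 15
|MN| = √((4)² + (0)²) = √16 = 4
|NJ| = √((0)² + (-25)²) = √625 = 25
Perimeter = 13 + 13 + 15 + 4 + 25 = 70.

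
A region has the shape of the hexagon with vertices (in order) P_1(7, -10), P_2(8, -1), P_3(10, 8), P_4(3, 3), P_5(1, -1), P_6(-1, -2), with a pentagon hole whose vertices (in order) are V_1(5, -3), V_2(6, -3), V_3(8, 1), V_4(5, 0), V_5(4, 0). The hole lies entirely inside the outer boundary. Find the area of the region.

76

Outer boundary:
Apply the shoelace (surveyor's) formula: 2A = Σ (x_i·y_{i+1} − x_{i+1}·y_i), indices taken mod 6.
Σ = (73) + (74) + (6) + (-6) + (-3) + (24) = 168
Area = |Σ|/2 = 84.
Hole:
Apply Gauss's area formula: 2A = Σ (x_i·y_{i+1} − x_{i+1}·y_i), indices taken mod 5.
Σ = (3) + (30) + (-5) + (0) + (-12) = 16
Area = |Σ|/2 = 8.
Net area = 84 − 8 = 76.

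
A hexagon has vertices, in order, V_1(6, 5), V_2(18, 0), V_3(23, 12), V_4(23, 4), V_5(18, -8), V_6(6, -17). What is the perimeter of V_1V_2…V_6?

|V_1V_2| = √((12)² + (-5)²) = √169 = 13
|V_2V_3| = √((5)² + (12)²) = √169 = 13
|V_3V_4| = √((0)² + (-8)²) = √64 = 8
|V_4V_5| = √((-5)² + (-12)²) = √169 = 13
|V_5V_6| = √((-12)² + (-9)²) = √225 = 15
|V_6V_1| = √((0)² + (22)²) = √484 = 22
Perimeter = 13 + 13 + 8 + 13 + 15 + 22 = 84.

84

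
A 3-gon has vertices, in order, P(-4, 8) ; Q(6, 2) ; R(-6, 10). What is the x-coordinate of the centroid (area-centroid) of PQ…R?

Apply the shoelace formula. First the cross-terms c_i = x_i·y_{i+1} − x_{i+1}·y_i:
  -56, 72, -8  ⇒  2A = 8, A = 4.
Then Σ (x_i + x_{i+1})·c_i = -32, so x̄ = -32 / (6·4) = -4/3.

-4/3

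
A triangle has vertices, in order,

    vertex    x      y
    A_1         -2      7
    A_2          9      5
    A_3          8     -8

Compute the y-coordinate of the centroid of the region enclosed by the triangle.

4/3

Apply Gauss's area formula. First the cross-terms c_i = x_i·y_{i+1} − x_{i+1}·y_i:
  -73, -112, 40  ⇒  2A = -145, A = -72.5.
Then Σ (y_i + y_{i+1})·c_i = -580, so ȳ = -580 / (6·(-72.5)) = 4/3.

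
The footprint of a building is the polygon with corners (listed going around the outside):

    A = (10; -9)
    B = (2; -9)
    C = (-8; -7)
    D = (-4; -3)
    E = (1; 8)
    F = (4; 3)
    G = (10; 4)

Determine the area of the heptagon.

182

Σ = (-72) + (-86) + (-4) + (-29) + (-29) + (-14) + (-130) = -364
Area = |Σ|/2 = 182.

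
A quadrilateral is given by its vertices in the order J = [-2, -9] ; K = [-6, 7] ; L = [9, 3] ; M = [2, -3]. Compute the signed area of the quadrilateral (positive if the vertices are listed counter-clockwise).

-103

Apply the shoelace (surveyor's) formula: 2A = Σ (x_i·y_{i+1} − x_{i+1}·y_i), indices taken mod 4.
Cross-terms: -68, -81, -33, -24  ⇒  Σ = -206
Signed area = Σ/2 = -103 (negative ⇒ clockwise traversal).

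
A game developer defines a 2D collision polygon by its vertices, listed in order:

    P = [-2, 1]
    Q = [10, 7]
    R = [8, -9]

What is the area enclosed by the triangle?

Σ = (-24) + (-146) + (-10) = -180
Area = |Σ|/2 = 90.

90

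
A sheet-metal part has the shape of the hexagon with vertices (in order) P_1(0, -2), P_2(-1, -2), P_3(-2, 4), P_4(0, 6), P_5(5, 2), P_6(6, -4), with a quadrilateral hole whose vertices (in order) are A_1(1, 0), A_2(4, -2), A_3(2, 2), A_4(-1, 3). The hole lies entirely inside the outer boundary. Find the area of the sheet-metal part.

40.5

Outer boundary:
Apply the shoelace formula: 2A = Σ (x_i·y_{i+1} − x_{i+1}·y_i), indices taken mod 6.
P_1→P_2: (0)(-2) − (-1)(-2) = -2
P_2→P_3: (-1)(4) − (-2)(-2) = -8
P_3→P_4: (-2)(6) − (0)(4) = -12
P_4→P_5: (0)(2) − (5)(6) = -30
P_5→P_6: (5)(-4) − (6)(2) = -32
P_6→P_1: (6)(-2) − (0)(-4) = -12
Σ = -96
Area = |Σ|/2 = 48.
Hole:
Apply Gauss's area formula: 2A = Σ (x_i·y_{i+1} − x_{i+1}·y_i), indices taken mod 4.
Cross-terms: -2, 12, 8, -3  ⇒  Σ = 15
Area = |Σ|/2 = 7.5.
Net area = 48 − 7.5 = 40.5.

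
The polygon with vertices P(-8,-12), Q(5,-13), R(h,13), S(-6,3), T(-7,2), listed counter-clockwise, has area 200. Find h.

Write out the shoelace sum; only the two edges meeting at R involve h:
2·Area = [(5·13 − h·(-13)) + (h·3 − (-6)·13)] + 273
       = 16·h + 416 = 400
⇒ h = -1.

-1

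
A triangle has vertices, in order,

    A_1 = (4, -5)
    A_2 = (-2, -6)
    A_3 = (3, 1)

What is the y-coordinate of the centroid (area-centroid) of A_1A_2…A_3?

-10/3

Apply the shoelace formula. First the cross-terms c_i = x_i·y_{i+1} − x_{i+1}·y_i:
  -34, 16, -19  ⇒  2A = -37, A = -18.5.
Then Σ (y_i + y_{i+1})·c_i = 370, so ȳ = 370 / (6·(-18.5)) = -10/3.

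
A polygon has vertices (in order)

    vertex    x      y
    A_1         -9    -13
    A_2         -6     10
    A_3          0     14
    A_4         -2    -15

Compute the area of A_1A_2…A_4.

Apply the shoelace formula: 2A = Σ (x_i·y_{i+1} − x_{i+1}·y_i), indices taken mod 4.
Σ = (-168) + (-84) + (28) + (-109) = -333
Area = |Σ|/2 = 166.5.

166.5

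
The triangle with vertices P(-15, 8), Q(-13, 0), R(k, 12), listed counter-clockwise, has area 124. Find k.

The doubled signed area Σ (x_i y_{i+1} − x_{i+1} y_i) is linear in k.
With k=0 it equals 128; the coefficient of k is 8 (from the two edges through R).
So 8·k + 128 = 2·124 = 248 ⇒ k = 15.

15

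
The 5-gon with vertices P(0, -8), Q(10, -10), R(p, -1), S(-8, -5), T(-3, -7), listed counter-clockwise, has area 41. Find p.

-9

The doubled signed area Σ (x_i y_{i+1} − x_{i+1} y_i) is linear in p.
With p=0 it equals 127; the coefficient of p is 5 (from the two edges through R).
So 5·p + 127 = 2·41 = 82 ⇒ p = -9.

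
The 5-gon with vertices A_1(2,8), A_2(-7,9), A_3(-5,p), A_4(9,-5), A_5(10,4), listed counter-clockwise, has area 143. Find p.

1

The doubled signed area Σ (x_i y_{i+1} − x_{i+1} y_i) is linear in p.
With p=0 it equals 302; the coefficient of p is -16 (from the two edges through A_3).
So -16·p + 302 = 2·143 = 286 ⇒ p = 1.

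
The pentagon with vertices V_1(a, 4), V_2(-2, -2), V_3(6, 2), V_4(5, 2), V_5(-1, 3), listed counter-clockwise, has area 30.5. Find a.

Write out the shoelace sum; only the two edges meeting at V_1 involve a:
2·Area = [((-1)·4 − a·3) + (a·(-2) − (-2)·4)] + 27
       = -5·a + 31 = 61
⇒ a = -6.

-6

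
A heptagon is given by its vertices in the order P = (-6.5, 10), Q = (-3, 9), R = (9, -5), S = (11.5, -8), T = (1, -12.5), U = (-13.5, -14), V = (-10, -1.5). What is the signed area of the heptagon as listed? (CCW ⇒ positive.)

-328.5

Apply the shoelace (surveyor's) formula: 2A = Σ (x_i·y_{i+1} − x_{i+1}·y_i), indices taken mod 7.
Σ = (-28.5) + (-66) + (-14.5) + (-135.75) + (-182.75) + (-119.75) + (-109.75) = -657
Signed area = Σ/2 = -328.5 (negative ⇒ clockwise traversal).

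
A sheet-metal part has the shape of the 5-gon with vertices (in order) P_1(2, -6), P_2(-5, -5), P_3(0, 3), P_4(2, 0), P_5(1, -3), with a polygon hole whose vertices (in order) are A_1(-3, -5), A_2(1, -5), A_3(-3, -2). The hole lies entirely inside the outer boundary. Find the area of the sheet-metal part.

27.5

Outer boundary:
P_1→P_2: (2)(-5) − (-5)(-6) = -40
P_2→P_3: (-5)(3) − (0)(-5) = -15
P_3→P_4: (0)(0) − (2)(3) = -6
P_4→P_5: (2)(-3) − (1)(0) = -6
P_5→P_1: (1)(-6) − (2)(-3) = 0
Σ = -67
Area = |Σ|/2 = 33.5.
Hole:
Cross-terms: 20, -17, 9  ⇒  Σ = 12
Area = |Σ|/2 = 6.
Net area = 33.5 − 6 = 27.5.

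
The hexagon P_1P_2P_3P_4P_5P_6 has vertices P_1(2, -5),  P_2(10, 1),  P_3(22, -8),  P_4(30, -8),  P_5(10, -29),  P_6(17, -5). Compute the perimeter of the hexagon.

102

|P_1P_2| = √((8)² + (6)²) = √100 = 10
|P_2P_3| = √((12)² + (-9)²) = √225 = 15
|P_3P_4| = √((8)² + (0)²) = √64 = 8
|P_4P_5| = √((-20)² + (-21)²) = √841 = 29
|P_5P_6| = √((7)² + (24)²) = √625 = 25
|P_6P_1| = √((-15)² + (0)²) = √225 = 15
Perimeter = 10 + 15 + 8 + 29 + 25 + 15 = 102.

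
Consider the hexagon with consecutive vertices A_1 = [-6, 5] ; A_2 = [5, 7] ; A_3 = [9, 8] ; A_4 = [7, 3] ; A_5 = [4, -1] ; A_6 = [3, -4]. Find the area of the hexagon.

80

Apply Gauss's area formula: 2A = Σ (x_i·y_{i+1} − x_{i+1}·y_i), indices taken mod 6.
A_1→A_2: (-6)(7) − (5)(5) = -67
A_2→A_3: (5)(8) − (9)(7) = -23
A_3→A_4: (9)(3) − (7)(8) = -29
A_4→A_5: (7)(-1) − (4)(3) = -19
A_5→A_6: (4)(-4) − (3)(-1) = -13
A_6→A_1: (3)(5) − (-6)(-4) = -9
Σ = -160
Area = |Σ|/2 = 80.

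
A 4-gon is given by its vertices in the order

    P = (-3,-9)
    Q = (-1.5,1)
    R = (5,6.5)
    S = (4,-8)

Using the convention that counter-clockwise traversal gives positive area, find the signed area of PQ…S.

Cross-terms: -16.5, -14.75, -66, -60  ⇒  Σ = -157.25
Signed area = Σ/2 = -78.625 (negative ⇒ clockwise traversal).

-78.625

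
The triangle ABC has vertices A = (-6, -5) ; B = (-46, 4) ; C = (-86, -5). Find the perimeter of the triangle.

|AB| = √((-40)² + (9)²) = √1681 = 41
|BC| = √((-40)² + (-9)²) = √1681 = 41
|CA| = √((80)² + (0)²) = √6400 = 80
Perimeter = 41 + 41 + 80 = 162.

162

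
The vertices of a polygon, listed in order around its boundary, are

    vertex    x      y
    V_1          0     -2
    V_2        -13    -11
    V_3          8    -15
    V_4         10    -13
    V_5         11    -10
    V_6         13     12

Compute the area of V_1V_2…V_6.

V_1→V_2: (0)(-11) − (-13)(-2) = -26
V_2→V_3: (-13)(-15) − (8)(-11) = 283
V_3→V_4: (8)(-13) − (10)(-15) = 46
V_4→V_5: (10)(-10) − (11)(-13) = 43
V_5→V_6: (11)(12) − (13)(-10) = 262
V_6→V_1: (13)(-2) − (0)(12) = -26
Σ = 582
Area = |Σ|/2 = 291.

291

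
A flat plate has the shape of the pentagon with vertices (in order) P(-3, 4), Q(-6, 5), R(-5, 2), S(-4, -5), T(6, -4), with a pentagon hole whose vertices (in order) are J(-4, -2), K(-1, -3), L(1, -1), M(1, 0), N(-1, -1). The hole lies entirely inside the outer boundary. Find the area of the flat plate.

Outer boundary:
Cross-terms: 9, 13, 33, 46, 12  ⇒  Σ = 113
Area = |Σ|/2 = 56.5.
Hole:
Cross-terms: 10, 4, 1, -1, -2  ⇒  Σ = 12
Area = |Σ|/2 = 6.
Net area = 56.5 − 6 = 50.5.

50.5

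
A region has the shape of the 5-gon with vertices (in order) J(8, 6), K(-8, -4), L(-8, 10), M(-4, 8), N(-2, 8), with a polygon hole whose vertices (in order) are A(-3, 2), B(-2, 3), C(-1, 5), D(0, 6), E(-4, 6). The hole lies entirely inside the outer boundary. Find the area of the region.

Outer boundary:
Apply the shoelace formula: 2A = Σ (x_i·y_{i+1} − x_{i+1}·y_i), indices taken mod 5.
Σ = (16) + (-112) + (-24) + (-16) + (-76) = -212
Area = |Σ|/2 = 106.
Hole:
Σ = (-5) + (-7) + (-6) + (24) + (10) = 16
Area = |Σ|/2 = 8.
Net area = 106 − 8 = 98.

98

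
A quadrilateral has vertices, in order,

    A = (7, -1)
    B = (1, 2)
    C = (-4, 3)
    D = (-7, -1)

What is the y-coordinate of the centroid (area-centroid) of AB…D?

92/195

Apply the shoelace formula. First the cross-terms c_i = x_i·y_{i+1} − x_{i+1}·y_i:
  15, 11, 25, 14  ⇒  2A = 65, A = 32.5.
Then Σ (y_i + y_{i+1})·c_i = 92, so ȳ = 92 / (6·32.5) = 92/195.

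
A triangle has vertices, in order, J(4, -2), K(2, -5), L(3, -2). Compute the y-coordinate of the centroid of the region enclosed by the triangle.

-3

Apply the surveyor's formula. First the cross-terms c_i = x_i·y_{i+1} − x_{i+1}·y_i:
  -16, 11, 2  ⇒  2A = -3, A = -1.5.
Then Σ (y_i + y_{i+1})·c_i = 27, so ȳ = 27 / (6·(-1.5)) = -3.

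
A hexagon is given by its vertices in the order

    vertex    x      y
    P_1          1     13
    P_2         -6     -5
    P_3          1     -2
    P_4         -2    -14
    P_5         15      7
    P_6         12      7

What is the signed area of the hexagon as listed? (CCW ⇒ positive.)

219

P_1→P_2: (1)(-5) − (-6)(13) = 73
P_2→P_3: (-6)(-2) − (1)(-5) = 17
P_3→P_4: (1)(-14) − (-2)(-2) = -18
P_4→P_5: (-2)(7) − (15)(-14) = 196
P_5→P_6: (15)(7) − (12)(7) = 21
P_6→P_1: (12)(13) − (1)(7) = 149
Σ = 438
Signed area = Σ/2 = 219 (positive ⇒ counter-clockwise traversal).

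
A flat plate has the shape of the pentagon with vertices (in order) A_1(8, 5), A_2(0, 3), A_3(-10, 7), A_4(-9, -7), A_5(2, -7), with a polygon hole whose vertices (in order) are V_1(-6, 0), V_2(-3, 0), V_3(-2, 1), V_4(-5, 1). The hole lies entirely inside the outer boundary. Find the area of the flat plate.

162

Outer boundary:
Apply Gauss's area formula: 2A = Σ (x_i·y_{i+1} − x_{i+1}·y_i), indices taken mod 5.
Σ = (24) + (30) + (133) + (77) + (66) = 330
Area = |Σ|/2 = 165.
Hole:
Σ = (0) + (-3) + (3) + (6) = 6
Area = |Σ|/2 = 3.
Net area = 165 − 3 = 162.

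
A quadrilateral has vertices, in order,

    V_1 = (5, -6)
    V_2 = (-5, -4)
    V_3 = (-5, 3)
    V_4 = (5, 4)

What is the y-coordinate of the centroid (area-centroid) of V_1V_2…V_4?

-13/17

Apply the shoelace formula. First the cross-terms c_i = x_i·y_{i+1} − x_{i+1}·y_i:
  -50, -35, -35, -50  ⇒  2A = -170, A = -85.
Then Σ (y_i + y_{i+1})·c_i = 390, so ȳ = 390 / (6·(-85)) = -13/17.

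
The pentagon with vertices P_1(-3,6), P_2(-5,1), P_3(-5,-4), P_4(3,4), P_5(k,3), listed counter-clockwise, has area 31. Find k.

Write out the shoelace sum; only the two edges meeting at P_5 involve k:
2·Area = [(3·3 − k·4) + (k·6 − (-3)·3)] + 44
       = 2·k + 62 = 62
⇒ k = 0.

0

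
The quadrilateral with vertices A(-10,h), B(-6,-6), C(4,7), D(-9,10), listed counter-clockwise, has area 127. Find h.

Write out the shoelace sum; only the two edges meeting at A involve h:
2·Area = [((-9)·h − (-10)·10) + ((-10)·(-6) − (-6)·h)] + 85
       = -3·h + 245 = 254
⇒ h = -3.

-3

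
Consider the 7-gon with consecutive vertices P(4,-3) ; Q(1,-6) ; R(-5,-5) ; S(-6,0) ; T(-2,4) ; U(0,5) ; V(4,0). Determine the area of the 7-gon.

Cross-terms: -21, -35, -30, -24, -10, -20, -12  ⇒  Σ = -152
Area = |Σ|/2 = 76.

76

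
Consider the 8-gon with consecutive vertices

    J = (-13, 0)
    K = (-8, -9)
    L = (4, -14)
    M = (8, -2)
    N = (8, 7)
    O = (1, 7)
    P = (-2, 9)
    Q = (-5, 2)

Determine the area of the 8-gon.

Apply the surveyor's formula: 2A = Σ (x_i·y_{i+1} − x_{i+1}·y_i), indices taken mod 8.
J→K: (-13)(-9) − (-8)(0) = 117
K→L: (-8)(-14) − (4)(-9) = 148
L→M: (4)(-2) − (8)(-14) = 104
M→N: (8)(7) − (8)(-2) = 72
N→O: (8)(7) − (1)(7) = 49
O→P: (1)(9) − (-2)(7) = 23
P→Q: (-2)(2) − (-5)(9) = 41
Q→J: (-5)(0) − (-13)(2) = 26
Σ = 580
Area = |Σ|/2 = 290.

290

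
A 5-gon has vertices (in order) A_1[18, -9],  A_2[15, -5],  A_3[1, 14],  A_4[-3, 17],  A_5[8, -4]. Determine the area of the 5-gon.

Σ = (45) + (215) + (59) + (-124) + (0) = 195
Area = |Σ|/2 = 97.5.

97.5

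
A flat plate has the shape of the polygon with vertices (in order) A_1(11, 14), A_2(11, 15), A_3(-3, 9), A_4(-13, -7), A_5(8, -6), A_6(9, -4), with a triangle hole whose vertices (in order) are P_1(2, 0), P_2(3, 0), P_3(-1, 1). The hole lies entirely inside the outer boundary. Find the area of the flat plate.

Outer boundary:
A_1→A_2: (11)(15) − (11)(14) = 11
A_2→A_3: (11)(9) − (-3)(15) = 144
A_3→A_4: (-3)(-7) − (-13)(9) = 138
A_4→A_5: (-13)(-6) − (8)(-7) = 134
A_5→A_6: (8)(-4) − (9)(-6) = 22
A_6→A_1: (9)(14) − (11)(-4) = 170
Σ = 619
Area = |Σ|/2 = 309.5.
Hole:
Apply the shoelace (surveyor's) formula: 2A = Σ (x_i·y_{i+1} − x_{i+1}·y_i), indices taken mod 3.
Cross-terms: 0, 3, -2  ⇒  Σ = 1
Area = |Σ|/2 = 0.5.
Net area = 309.5 − 0.5 = 309.

309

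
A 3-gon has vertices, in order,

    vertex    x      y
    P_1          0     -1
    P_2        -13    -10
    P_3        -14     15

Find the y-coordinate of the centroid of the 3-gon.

Apply the shoelace (surveyor's) formula. First the cross-terms c_i = x_i·y_{i+1} − x_{i+1}·y_i:
  -13, -335, 14  ⇒  2A = -334, A = -167.
Then Σ (y_i + y_{i+1})·c_i = -1336, so ȳ = -1336 / (6·(-167)) = 4/3.

4/3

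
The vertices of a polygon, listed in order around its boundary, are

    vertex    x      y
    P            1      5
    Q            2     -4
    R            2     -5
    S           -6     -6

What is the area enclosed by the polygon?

41

P→Q: (1)(-4) − (2)(5) = -14
Q→R: (2)(-5) − (2)(-4) = -2
R→S: (2)(-6) − (-6)(-5) = -42
S→P: (-6)(5) − (1)(-6) = -24
Σ = -82
Area = |Σ|/2 = 41.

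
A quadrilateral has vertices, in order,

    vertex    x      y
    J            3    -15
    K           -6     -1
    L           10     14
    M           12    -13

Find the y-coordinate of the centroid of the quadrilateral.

-232/101

Apply Gauss's area formula. First the cross-terms c_i = x_i·y_{i+1} − x_{i+1}·y_i:
  -93, -74, -298, -141  ⇒  2A = -606, A = -303.
Then Σ (y_i + y_{i+1})·c_i = 4176, so ȳ = 4176 / (6·(-303)) = -232/101.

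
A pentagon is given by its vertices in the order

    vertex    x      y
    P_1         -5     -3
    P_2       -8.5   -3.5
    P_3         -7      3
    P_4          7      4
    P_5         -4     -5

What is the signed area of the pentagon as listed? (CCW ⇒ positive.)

-69.5

Cross-terms: -8, -50, -49, -19, -13  ⇒  Σ = -139
Signed area = Σ/2 = -69.5 (negative ⇒ clockwise traversal).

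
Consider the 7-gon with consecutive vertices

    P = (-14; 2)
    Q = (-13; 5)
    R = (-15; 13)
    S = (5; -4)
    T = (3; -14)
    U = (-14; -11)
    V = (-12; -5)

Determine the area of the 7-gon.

293

Apply the shoelace (surveyor's) formula: 2A = Σ (x_i·y_{i+1} − x_{i+1}·y_i), indices taken mod 7.
P→Q: (-14)(5) − (-13)(2) = -44
Q→R: (-13)(13) − (-15)(5) = -94
R→S: (-15)(-4) − (5)(13) = -5
S→T: (5)(-14) − (3)(-4) = -58
T→U: (3)(-11) − (-14)(-14) = -229
U→V: (-14)(-5) − (-12)(-11) = -62
V→P: (-12)(2) − (-14)(-5) = -94
Σ = -586
Area = |Σ|/2 = 293.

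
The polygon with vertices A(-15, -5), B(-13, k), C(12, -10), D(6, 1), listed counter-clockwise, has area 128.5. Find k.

-5

Write out the shoelace sum; only the two edges meeting at B involve k:
2·Area = [((-15)·k − (-13)·(-5)) + ((-13)·(-10) − 12·k)] + 57
       = -27·k + 122 = 257
⇒ k = -5.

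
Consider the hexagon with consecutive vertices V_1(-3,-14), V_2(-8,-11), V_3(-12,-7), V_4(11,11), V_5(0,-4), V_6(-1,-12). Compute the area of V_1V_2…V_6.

140

Σ = (-79) + (-76) + (-55) + (-44) + (-4) + (-22) = -280
Area = |Σ|/2 = 140.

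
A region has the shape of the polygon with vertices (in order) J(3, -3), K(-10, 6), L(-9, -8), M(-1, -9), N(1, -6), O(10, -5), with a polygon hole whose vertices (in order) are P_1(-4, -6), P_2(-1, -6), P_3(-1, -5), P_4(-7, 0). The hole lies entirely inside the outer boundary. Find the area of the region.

Outer boundary:
Apply Gauss's area formula: 2A = Σ (x_i·y_{i+1} − x_{i+1}·y_i), indices taken mod 6.
J→K: (3)(6) − (-10)(-3) = -12
K→L: (-10)(-8) − (-9)(6) = 134
L→M: (-9)(-9) − (-1)(-8) = 73
M→N: (-1)(-6) − (1)(-9) = 15
N→O: (1)(-5) − (10)(-6) = 55
O→J: (10)(-3) − (3)(-5) = -15
Σ = 250
Area = |Σ|/2 = 125.
Hole:
Apply the surveyor's formula: 2A = Σ (x_i·y_{i+1} − x_{i+1}·y_i), indices taken mod 4.
Σ = (18) + (-1) + (-35) + (42) = 24
Area = |Σ|/2 = 12.
Net area = 125 − 12 = 113.

113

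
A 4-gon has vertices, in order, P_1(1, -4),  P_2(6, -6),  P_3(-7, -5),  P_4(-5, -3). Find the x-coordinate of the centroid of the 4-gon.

Apply the shoelace (surveyor's) formula. First the cross-terms c_i = x_i·y_{i+1} − x_{i+1}·y_i:
  18, -72, -4, 23  ⇒  2A = -35, A = -17.5.
Then Σ (x_i + x_{i+1})·c_i = 154, so x̄ = 154 / (6·(-17.5)) = -22/15.

-22/15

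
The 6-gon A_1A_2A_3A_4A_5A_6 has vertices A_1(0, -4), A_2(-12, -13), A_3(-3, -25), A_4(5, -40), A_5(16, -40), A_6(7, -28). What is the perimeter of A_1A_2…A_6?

|A_1A_2| = √((-12)² + (-9)²) = √225 = 15
|A_2A_3| = √((9)² + (-12)²) = √225 = 15
|A_3A_4| = √((8)² + (-15)²) = √289 = 17
|A_4A_5| = √((11)² + (0)²) = √121 = 11
|A_5A_6| = √((-9)² + (12)²) = √225 = 15
|A_6A_1| = √((-7)² + (24)²) = √625 = 25
Perimeter = 15 + 15 + 17 + 11 + 15 + 25 = 98.

98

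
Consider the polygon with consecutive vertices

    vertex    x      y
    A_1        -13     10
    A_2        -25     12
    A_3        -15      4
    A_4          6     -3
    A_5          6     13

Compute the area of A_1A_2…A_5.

Apply the shoelace (surveyor's) formula: 2A = Σ (x_i·y_{i+1} − x_{i+1}·y_i), indices taken mod 5.
Σ = (94) + (80) + (21) + (96) + (229) = 520
Area = |Σ|/2 = 260.

260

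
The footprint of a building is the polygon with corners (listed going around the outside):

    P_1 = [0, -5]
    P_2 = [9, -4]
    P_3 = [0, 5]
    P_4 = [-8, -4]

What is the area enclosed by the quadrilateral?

Σ = (45) + (45) + (40) + (40) = 170
Area = |Σ|/2 = 85.

85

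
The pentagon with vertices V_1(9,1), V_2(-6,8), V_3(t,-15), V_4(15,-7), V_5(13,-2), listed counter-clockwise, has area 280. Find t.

The doubled signed area Σ (x_i y_{i+1} − x_{i+1} y_i) is linear in t.
With t=0 it equals 485; the coefficient of t is -15 (from the two edges through V_3).
So -15·t + 485 = 2·280 = 560 ⇒ t = -5.

-5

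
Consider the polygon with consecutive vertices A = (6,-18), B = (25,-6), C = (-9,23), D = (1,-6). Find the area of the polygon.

Σ = (414) + (521) + (31) + (18) = 984
Area = |Σ|/2 = 492.

492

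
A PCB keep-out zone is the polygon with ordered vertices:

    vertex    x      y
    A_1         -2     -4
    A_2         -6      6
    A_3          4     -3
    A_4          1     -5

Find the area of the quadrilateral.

36.5

Σ = (-36) + (-6) + (-17) + (-14) = -73
Area = |Σ|/2 = 36.5.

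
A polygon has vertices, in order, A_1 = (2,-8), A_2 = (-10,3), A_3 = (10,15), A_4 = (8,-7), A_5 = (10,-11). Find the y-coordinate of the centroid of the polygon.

Apply Gauss's area formula. First the cross-terms c_i = x_i·y_{i+1} − x_{i+1}·y_i:
  -74, -180, -190, -18, -58  ⇒  2A = -520, A = -260.
Then Σ (y_i + y_{i+1})·c_i = -2964, so ȳ = -2964 / (6·(-260)) = 1.9.

1.9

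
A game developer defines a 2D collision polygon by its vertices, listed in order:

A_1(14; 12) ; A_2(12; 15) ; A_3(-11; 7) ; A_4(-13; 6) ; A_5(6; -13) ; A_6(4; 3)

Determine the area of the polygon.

274.5

Σ = (66) + (249) + (25) + (133) + (70) + (6) = 549
Area = |Σ|/2 = 274.5.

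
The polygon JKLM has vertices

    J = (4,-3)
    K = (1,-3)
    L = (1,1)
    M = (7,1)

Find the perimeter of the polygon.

18

|JK| = √((-3)² + (0)²) = √9 = 3
|KL| = √((0)² + (4)²) = √16 = 4
|LM| = √((6)² + (0)²) = √36 = 6
|MJ| = √((-3)² + (-4)²) = √25 = 5
Perimeter = 3 + 4 + 6 + 5 = 18.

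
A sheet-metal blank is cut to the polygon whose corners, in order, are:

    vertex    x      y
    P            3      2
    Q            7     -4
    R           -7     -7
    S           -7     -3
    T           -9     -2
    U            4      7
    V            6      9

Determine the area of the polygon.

110

Apply the surveyor's formula: 2A = Σ (x_i·y_{i+1} − x_{i+1}·y_i), indices taken mod 7.
Σ = (-26) + (-77) + (-28) + (-13) + (-55) + (-6) + (-15) = -220
Area = |Σ|/2 = 110.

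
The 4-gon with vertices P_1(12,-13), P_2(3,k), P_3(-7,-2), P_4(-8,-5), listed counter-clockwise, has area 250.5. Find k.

The doubled signed area Σ (x_i y_{i+1} − x_{i+1} y_i) is linear in k.
With k=0 it equals 216; the coefficient of k is 19 (from the two edges through P_2).
So 19·k + 216 = 2·250.5 = 501 ⇒ k = 15.

15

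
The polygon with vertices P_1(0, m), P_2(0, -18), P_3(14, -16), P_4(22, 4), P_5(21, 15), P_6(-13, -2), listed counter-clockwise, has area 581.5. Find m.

-8

Write out the shoelace sum; only the two edges meeting at P_1 involve m:
2·Area = [((-13)·m − 0·(-2)) + (0·(-18) − 0·m)] + 1059
       = -13·m + 1059 = 1163
⇒ m = -8.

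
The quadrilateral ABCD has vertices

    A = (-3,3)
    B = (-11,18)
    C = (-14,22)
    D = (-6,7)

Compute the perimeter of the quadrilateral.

|AB| = √((-8)² + (15)²) = √289 = 17
|BC| = √((-3)² + (4)²) = √25 = 5
|CD| = √((8)² + (-15)²) = √289 = 17
|DA| = √((3)² + (-4)²) = √25 = 5
Perimeter = 17 + 5 + 17 + 5 = 44.

44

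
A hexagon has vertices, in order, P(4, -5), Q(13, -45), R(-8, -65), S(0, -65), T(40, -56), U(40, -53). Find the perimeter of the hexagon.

182

|PQ| = √((9)² + (-40)²) = √1681 = 41
|QR| = √((-21)² + (-20)²) = √841 = 29
|RS| = √((8)² + (0)²) = √64 = 8
|ST| = √((40)² + (9)²) = √1681 = 41
|TU| = √((0)² + (3)²) = √9 = 3
|UP| = √((-36)² + (48)²) = √3600 = 60
Perimeter = 41 + 29 + 8 + 41 + 3 + 60 = 182.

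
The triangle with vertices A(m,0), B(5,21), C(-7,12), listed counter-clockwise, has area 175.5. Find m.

16

The doubled signed area Σ (x_i y_{i+1} − x_{i+1} y_i) is linear in m.
With m=0 it equals 207; the coefficient of m is 9 (from the two edges through A).
So 9·m + 207 = 2·175.5 = 351 ⇒ m = 16.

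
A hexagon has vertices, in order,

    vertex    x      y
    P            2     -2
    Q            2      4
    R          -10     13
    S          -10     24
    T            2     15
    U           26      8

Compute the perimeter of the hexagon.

98

|PQ| = √((0)² + (6)²) = √36 = 6
|QR| = √((-12)² + (9)²) = √225 = 15
|RS| = √((0)² + (11)²) = √121 = 11
|ST| = √((12)² + (-9)²) = √225 = 15
|TU| = √((24)² + (-7)²) = √625 = 25
|UP| = √((-24)² + (-10)²) = √676 = 26
Perimeter = 6 + 15 + 11 + 15 + 25 + 26 = 98.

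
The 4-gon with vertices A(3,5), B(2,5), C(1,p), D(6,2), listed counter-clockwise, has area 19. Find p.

Write out the shoelace sum; only the two edges meeting at C involve p:
2·Area = [(2·p − 1·5) + (1·2 − 6·p)] + 29
       = -4·p + 26 = 38
⇒ p = -3.

-3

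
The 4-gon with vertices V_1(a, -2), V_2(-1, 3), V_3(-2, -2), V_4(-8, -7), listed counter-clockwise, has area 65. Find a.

The doubled signed area Σ (x_i y_{i+1} − x_{i+1} y_i) is linear in a.
With a=0 it equals 20; the coefficient of a is 10 (from the two edges through V_1).
So 10·a + 20 = 2·65 = 130 ⇒ a = 11.

11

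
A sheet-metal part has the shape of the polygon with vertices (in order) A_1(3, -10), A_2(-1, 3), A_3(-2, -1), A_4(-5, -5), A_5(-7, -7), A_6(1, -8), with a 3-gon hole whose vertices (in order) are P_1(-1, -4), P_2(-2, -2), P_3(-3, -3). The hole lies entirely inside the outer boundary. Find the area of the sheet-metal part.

42.5

Outer boundary:
Cross-terms: -1, 7, 5, 0, 63, 14  ⇒  Σ = 88
Area = |Σ|/2 = 44.
Hole:
Apply the surveyor's formula: 2A = Σ (x_i·y_{i+1} − x_{i+1}·y_i), indices taken mod 3.
P_1→P_2: (-1)(-2) − (-2)(-4) = -6
P_2→P_3: (-2)(-3) − (-3)(-2) = 0
P_3→P_1: (-3)(-4) − (-1)(-3) = 9
Σ = 3
Area = |Σ|/2 = 1.5.
Net area = 44 − 1.5 = 42.5.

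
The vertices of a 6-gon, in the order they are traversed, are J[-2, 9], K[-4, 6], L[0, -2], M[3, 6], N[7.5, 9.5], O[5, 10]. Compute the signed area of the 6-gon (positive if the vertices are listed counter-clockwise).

57

Cross-terms: 24, 8, 6, -16.5, 27.5, 65  ⇒  Σ = 114
Signed area = Σ/2 = 57 (positive ⇒ counter-clockwise traversal).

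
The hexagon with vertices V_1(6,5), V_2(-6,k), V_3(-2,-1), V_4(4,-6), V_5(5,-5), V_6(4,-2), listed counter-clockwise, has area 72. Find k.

5

The doubled signed area Σ (x_i y_{i+1} − x_{i+1} y_i) is linear in k.
With k=0 it equals 104; the coefficient of k is 8 (from the two edges through V_2).
So 8·k + 104 = 2·72 = 144 ⇒ k = 5.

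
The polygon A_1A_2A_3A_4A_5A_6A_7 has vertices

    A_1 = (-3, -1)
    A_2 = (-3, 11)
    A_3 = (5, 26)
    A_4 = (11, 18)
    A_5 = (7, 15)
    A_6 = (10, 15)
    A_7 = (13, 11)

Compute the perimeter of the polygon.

72

|A_1A_2| = √((0)² + (12)²) = √144 = 12
|A_2A_3| = √((8)² + (15)²) = √289 = 17
|A_3A_4| = √((6)² + (-8)²) = √100 = 10
|A_4A_5| = √((-4)² + (-3)²) = √25 = 5
|A_5A_6| = √((3)² + (0)²) = √9 = 3
|A_6A_7| = √((3)² + (-4)²) = √25 = 5
|A_7A_1| = √((-16)² + (-12)²) = √400 = 20
Perimeter = 12 + 17 + 10 + 5 + 3 + 5 + 20 = 72.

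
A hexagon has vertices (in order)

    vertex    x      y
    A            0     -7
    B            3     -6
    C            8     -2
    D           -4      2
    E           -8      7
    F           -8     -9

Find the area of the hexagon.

Apply the surveyor's formula: 2A = Σ (x_i·y_{i+1} − x_{i+1}·y_i), indices taken mod 6.
A→B: (0)(-6) − (3)(-7) = 21
B→C: (3)(-2) − (8)(-6) = 42
C→D: (8)(2) − (-4)(-2) = 8
D→E: (-4)(7) − (-8)(2) = -12
E→F: (-8)(-9) − (-8)(7) = 128
F→A: (-8)(-7) − (0)(-9) = 56
Σ = 243
Area = |Σ|/2 = 121.5.

121.5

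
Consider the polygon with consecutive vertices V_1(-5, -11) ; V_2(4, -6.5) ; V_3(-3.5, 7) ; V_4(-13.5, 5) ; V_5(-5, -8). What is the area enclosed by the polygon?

Σ = (76.5) + (5.25) + (77) + (133) + (15) = 306.75
Area = |Σ|/2 = 153.375.

153.375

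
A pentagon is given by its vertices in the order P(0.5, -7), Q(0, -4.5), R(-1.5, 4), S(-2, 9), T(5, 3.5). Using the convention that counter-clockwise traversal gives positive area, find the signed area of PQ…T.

Apply the shoelace (surveyor's) formula: 2A = Σ (x_i·y_{i+1} − x_{i+1}·y_i), indices taken mod 5.
P→Q: (0.5)(-4.5) − (0)(-7) = -2.25
Q→R: (0)(4) − (-1.5)(-4.5) = -6.75
R→S: (-1.5)(9) − (-2)(4) = -5.5
S→T: (-2)(3.5) − (5)(9) = -52
T→P: (5)(-7) − (0.5)(3.5) = -36.75
Σ = -103.25
Signed area = Σ/2 = -51.625 (negative ⇒ clockwise traversal).

-51.625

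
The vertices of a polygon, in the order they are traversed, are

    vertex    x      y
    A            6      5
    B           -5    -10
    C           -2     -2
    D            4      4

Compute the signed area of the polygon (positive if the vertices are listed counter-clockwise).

-24.5

Cross-terms: -35, -10, 0, -4  ⇒  Σ = -49
Signed area = Σ/2 = -24.5 (negative ⇒ clockwise traversal).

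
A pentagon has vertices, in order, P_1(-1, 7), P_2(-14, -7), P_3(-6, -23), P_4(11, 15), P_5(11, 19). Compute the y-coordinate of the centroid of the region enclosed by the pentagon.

-119/43

Apply the shoelace formula. First the cross-terms c_i = x_i·y_{i+1} − x_{i+1}·y_i:
  105, 280, 163, 44, 96  ⇒  2A = 688, A = 344.
Then Σ (y_i + y_{i+1})·c_i = -5712, so ȳ = -5712 / (6·344) = -119/43.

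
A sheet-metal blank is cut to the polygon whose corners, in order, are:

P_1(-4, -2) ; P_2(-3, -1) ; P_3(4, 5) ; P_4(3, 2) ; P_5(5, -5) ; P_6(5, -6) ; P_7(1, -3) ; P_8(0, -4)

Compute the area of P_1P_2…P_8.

Apply Gauss's area formula: 2A = Σ (x_i·y_{i+1} − x_{i+1}·y_i), indices taken mod 8.
P_1→P_2: (-4)(-1) − (-3)(-2) = -2
P_2→P_3: (-3)(5) − (4)(-1) = -11
P_3→P_4: (4)(2) − (3)(5) = -7
P_4→P_5: (3)(-5) − (5)(2) = -25
P_5→P_6: (5)(-6) − (5)(-5) = -5
P_6→P_7: (5)(-3) − (1)(-6) = -9
P_7→P_8: (1)(-4) − (0)(-3) = -4
P_8→P_1: (0)(-2) − (-4)(-4) = -16
Σ = -79
Area = |Σ|/2 = 39.5.

39.5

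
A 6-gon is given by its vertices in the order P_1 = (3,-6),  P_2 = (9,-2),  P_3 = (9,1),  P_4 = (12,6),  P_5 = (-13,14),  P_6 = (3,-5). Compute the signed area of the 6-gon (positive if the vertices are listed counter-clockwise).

191.5

Apply the shoelace (surveyor's) formula: 2A = Σ (x_i·y_{i+1} − x_{i+1}·y_i), indices taken mod 6.
Σ = (48) + (27) + (42) + (246) + (23) + (-3) = 383
Signed area = Σ/2 = 191.5 (positive ⇒ counter-clockwise traversal).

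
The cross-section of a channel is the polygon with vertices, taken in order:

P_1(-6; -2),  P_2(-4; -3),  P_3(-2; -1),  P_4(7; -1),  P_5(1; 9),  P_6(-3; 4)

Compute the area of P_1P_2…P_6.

Apply the shoelace (surveyor's) formula: 2A = Σ (x_i·y_{i+1} − x_{i+1}·y_i), indices taken mod 6.
Σ = (10) + (-2) + (9) + (64) + (31) + (30) = 142
Area = |Σ|/2 = 71.

71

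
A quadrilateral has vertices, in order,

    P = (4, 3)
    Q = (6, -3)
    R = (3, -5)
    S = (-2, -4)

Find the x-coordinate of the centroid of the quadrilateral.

Apply the shoelace (surveyor's) formula. First the cross-terms c_i = x_i·y_{i+1} − x_{i+1}·y_i:
  -30, -21, -22, 10  ⇒  2A = -63, A = -31.5.
Then Σ (x_i + x_{i+1})·c_i = -491, so x̄ = -491 / (6·(-31.5)) = 491/189.

491/189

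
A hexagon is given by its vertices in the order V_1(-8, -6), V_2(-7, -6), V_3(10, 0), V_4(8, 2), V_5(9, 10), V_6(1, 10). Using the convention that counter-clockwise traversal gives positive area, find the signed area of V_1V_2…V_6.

151

Apply Gauss's area formula: 2A = Σ (x_i·y_{i+1} − x_{i+1}·y_i), indices taken mod 6.
V_1→V_2: (-8)(-6) − (-7)(-6) = 6
V_2→V_3: (-7)(0) − (10)(-6) = 60
V_3→V_4: (10)(2) − (8)(0) = 20
V_4→V_5: (8)(10) − (9)(2) = 62
V_5→V_6: (9)(10) − (1)(10) = 80
V_6→V_1: (1)(-6) − (-8)(10) = 74
Σ = 302
Signed area = Σ/2 = 151 (positive ⇒ counter-clockwise traversal).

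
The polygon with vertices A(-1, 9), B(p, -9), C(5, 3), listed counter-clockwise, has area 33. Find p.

6

Write out the shoelace sum; only the two edges meeting at B involve p:
2·Area = [((-1)·(-9) − p·9) + (p·3 − 5·(-9))] + 48
       = -6·p + 102 = 66
⇒ p = 6.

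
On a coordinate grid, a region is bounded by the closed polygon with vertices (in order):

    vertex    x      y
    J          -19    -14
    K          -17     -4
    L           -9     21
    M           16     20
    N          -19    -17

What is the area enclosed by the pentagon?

510

Apply Gauss's area formula: 2A = Σ (x_i·y_{i+1} − x_{i+1}·y_i), indices taken mod 5.
Σ = (-162) + (-393) + (-516) + (108) + (-57) = -1020
Area = |Σ|/2 = 510.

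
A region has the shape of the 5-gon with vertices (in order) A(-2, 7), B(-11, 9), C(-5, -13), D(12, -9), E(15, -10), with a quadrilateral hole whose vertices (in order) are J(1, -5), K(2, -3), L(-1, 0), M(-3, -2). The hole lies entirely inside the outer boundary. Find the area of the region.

262.5

Outer boundary:
Σ = (59) + (188) + (201) + (15) + (85) = 548
Area = |Σ|/2 = 274.
Hole:
Apply Gauss's area formula: 2A = Σ (x_i·y_{i+1} − x_{i+1}·y_i), indices taken mod 4.
Σ = (7) + (-3) + (2) + (17) = 23
Area = |Σ|/2 = 11.5.
Net area = 274 − 11.5 = 262.5.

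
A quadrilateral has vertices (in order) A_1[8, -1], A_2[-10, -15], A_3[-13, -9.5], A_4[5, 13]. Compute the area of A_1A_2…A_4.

Apply the shoelace formula: 2A = Σ (x_i·y_{i+1} − x_{i+1}·y_i), indices taken mod 4.
Cross-terms: -130, -100, -121.5, -109  ⇒  Σ = -460.5
Area = |Σ|/2 = 230.25.

230.25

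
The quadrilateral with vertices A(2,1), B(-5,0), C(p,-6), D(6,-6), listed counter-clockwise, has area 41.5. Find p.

The doubled signed area Σ (x_i y_{i+1} − x_{i+1} y_i) is linear in p.
With p=0 it equals 89; the coefficient of p is -6 (from the two edges through C).
So -6·p + 89 = 2·41.5 = 83 ⇒ p = 1.

1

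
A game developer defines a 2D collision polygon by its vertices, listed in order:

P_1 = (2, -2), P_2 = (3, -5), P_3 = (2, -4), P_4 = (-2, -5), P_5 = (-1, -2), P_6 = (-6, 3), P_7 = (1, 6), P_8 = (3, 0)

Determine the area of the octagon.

51.5

P_1→P_2: (2)(-5) − (3)(-2) = -4
P_2→P_3: (3)(-4) − (2)(-5) = -2
P_3→P_4: (2)(-5) − (-2)(-4) = -18
P_4→P_5: (-2)(-2) − (-1)(-5) = -1
P_5→P_6: (-1)(3) − (-6)(-2) = -15
P_6→P_7: (-6)(6) − (1)(3) = -39
P_7→P_8: (1)(0) − (3)(6) = -18
P_8→P_1: (3)(-2) − (2)(0) = -6
Σ = -103
Area = |Σ|/2 = 51.5.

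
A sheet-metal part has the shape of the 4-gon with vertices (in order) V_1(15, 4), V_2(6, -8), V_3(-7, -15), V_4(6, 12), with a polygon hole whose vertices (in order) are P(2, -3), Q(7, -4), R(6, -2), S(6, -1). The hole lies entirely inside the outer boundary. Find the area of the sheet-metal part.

Outer boundary:
Apply Gauss's area formula: 2A = Σ (x_i·y_{i+1} − x_{i+1}·y_i), indices taken mod 4.
V_1→V_2: (15)(-8) − (6)(4) = -144
V_2→V_3: (6)(-15) − (-7)(-8) = -146
V_3→V_4: (-7)(12) − (6)(-15) = 6
V_4→V_1: (6)(4) − (15)(12) = -156
Σ = -440
Area = |Σ|/2 = 220.
Hole:
Σ = (13) + (10) + (6) + (-16) = 13
Area = |Σ|/2 = 6.5.
Net area = 220 − 6.5 = 213.5.

213.5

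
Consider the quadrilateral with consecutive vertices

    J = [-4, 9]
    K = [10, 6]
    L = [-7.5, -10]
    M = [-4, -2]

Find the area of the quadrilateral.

119

J→K: (-4)(6) − (10)(9) = -114
K→L: (10)(-10) − (-7.5)(6) = -55
L→M: (-7.5)(-2) − (-4)(-10) = -25
M→J: (-4)(9) − (-4)(-2) = -44
Σ = -238
Area = |Σ|/2 = 119.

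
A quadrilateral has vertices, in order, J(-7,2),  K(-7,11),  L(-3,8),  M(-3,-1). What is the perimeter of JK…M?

|JK| = √((0)² + (9)²) = √81 = 9
|KL| = √((4)² + (-3)²) = √25 = 5
|LM| = √((0)² + (-9)²) = √81 = 9
|MJ| = √((-4)² + (3)²) = √25 = 5
Perimeter = 9 + 5 + 9 + 5 = 28.

28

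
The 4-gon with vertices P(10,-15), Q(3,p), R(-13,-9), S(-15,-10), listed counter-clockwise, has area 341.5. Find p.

Write out the shoelace sum; only the two edges meeting at Q involve p:
2·Area = [(10·p − 3·(-15)) + (3·(-9) − (-13)·p)] + 320
       = 23·p + 338 = 683
⇒ p = 15.

15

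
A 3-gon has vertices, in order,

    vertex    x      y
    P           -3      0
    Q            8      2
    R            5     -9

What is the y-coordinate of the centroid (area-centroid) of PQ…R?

Apply the shoelace formula. First the cross-terms c_i = x_i·y_{i+1} − x_{i+1}·y_i:
  -6, -82, -27  ⇒  2A = -115, A = -57.5.
Then Σ (y_i + y_{i+1})·c_i = 805, so ȳ = 805 / (6·(-57.5)) = -7/3.

-7/3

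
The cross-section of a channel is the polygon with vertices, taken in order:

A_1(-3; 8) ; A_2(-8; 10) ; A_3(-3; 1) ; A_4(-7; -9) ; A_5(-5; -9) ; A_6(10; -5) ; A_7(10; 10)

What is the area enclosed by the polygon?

Σ = (34) + (22) + (34) + (18) + (115) + (150) + (110) = 483
Area = |Σ|/2 = 241.5.

241.5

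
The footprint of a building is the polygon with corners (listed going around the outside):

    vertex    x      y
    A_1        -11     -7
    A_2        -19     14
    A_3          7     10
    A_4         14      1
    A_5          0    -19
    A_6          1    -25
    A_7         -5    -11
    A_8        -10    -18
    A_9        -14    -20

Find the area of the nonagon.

642.5

Apply the shoelace (surveyor's) formula: 2A = Σ (x_i·y_{i+1} − x_{i+1}·y_i), indices taken mod 9.
A_1→A_2: (-11)(14) − (-19)(-7) = -287
A_2→A_3: (-19)(10) − (7)(14) = -288
A_3→A_4: (7)(1) − (14)(10) = -133
A_4→A_5: (14)(-19) − (0)(1) = -266
A_5→A_6: (0)(-25) − (1)(-19) = 19
A_6→A_7: (1)(-11) − (-5)(-25) = -136
A_7→A_8: (-5)(-18) − (-10)(-11) = -20
A_8→A_9: (-10)(-20) − (-14)(-18) = -52
A_9→A_1: (-14)(-7) − (-11)(-20) = -122
Σ = -1285
Area = |Σ|/2 = 642.5.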